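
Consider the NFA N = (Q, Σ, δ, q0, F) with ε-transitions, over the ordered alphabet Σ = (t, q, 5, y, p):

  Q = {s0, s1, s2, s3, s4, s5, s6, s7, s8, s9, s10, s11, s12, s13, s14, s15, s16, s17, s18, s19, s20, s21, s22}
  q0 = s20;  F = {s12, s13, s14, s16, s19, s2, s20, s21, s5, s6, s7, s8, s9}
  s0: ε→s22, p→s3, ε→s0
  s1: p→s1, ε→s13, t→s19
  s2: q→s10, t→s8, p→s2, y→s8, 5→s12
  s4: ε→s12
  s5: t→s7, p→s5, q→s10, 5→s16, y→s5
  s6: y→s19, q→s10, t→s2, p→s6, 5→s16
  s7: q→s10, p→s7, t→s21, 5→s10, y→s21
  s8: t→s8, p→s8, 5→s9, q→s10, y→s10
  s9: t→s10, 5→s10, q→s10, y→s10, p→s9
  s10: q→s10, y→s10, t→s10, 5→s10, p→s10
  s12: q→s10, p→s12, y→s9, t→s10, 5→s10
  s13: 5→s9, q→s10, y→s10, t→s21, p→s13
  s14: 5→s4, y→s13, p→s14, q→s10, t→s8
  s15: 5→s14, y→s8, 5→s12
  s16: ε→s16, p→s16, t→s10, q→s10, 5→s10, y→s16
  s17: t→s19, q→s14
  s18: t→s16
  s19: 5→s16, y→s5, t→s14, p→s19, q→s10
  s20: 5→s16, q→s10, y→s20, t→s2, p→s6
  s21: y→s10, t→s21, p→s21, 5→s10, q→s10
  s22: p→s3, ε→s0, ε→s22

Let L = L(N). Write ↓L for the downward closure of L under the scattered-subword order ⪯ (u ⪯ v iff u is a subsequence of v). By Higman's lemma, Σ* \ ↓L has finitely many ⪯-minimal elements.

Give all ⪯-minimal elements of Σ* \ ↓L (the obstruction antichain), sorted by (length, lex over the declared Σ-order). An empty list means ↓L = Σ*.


|Q|=23, |F|=13, |δ|=87 (7 ε).
min D↑ (14 st, q0=0, F={2}): 0:t→1,q→2,5→3,y→0,p→4 1:t→5,q→2,5→6,y→5,p→1 2:t→2,q→2,5→2,y→2,p→2 3:t→2,q→2,5→2,y→3,p→3 4:t→1,q→2,5→3,y→7,p→4 5:t→5,q→2,5→8,y→2,p→5 6:t→2,q→2,5→2,y→8,p→6 7:t→9,q→2,5→3,y→10,p→7 8:t→2,q→2,5→2,y→2,p→8 9:t→5,q→2,5→6,y→11,p→9 10:t→12,q→2,5→3,y→10,p→10 11:t→13,q→2,5→8,y→2,p→11 12:t→13,q→2,5→2,y→13,p→12 13:t→13,q→2,5→2,y→2,p→13.
'q': |S_i|=[15, 1] end={s10} — reject; 1/1 del acc.
'5t': |S_i|=[15, 5, 1] end={s10} — reject; 2/2 del acc.
'55': run [15, 5, 1] end={s10} — reject; 2/2 single-dels accept.
'tty': |S_i|=[15, 10, 4, 1] end={s10} — reject; 3/3 deletions ∈↓L.
'tyy': N↓-sim [15, 10, 5, 1] end={s10} ∉↓L; 3/3 deletions ∈↓L.
'pyyt5': run [15, 14, 12, 7, 3, 1] end={s10} — reject; 5/5 del acc.
6 words, ⪯-incomp.

min(Σ*\↓L) = [q, 5t, 55, tty, tyy, pyyt5].


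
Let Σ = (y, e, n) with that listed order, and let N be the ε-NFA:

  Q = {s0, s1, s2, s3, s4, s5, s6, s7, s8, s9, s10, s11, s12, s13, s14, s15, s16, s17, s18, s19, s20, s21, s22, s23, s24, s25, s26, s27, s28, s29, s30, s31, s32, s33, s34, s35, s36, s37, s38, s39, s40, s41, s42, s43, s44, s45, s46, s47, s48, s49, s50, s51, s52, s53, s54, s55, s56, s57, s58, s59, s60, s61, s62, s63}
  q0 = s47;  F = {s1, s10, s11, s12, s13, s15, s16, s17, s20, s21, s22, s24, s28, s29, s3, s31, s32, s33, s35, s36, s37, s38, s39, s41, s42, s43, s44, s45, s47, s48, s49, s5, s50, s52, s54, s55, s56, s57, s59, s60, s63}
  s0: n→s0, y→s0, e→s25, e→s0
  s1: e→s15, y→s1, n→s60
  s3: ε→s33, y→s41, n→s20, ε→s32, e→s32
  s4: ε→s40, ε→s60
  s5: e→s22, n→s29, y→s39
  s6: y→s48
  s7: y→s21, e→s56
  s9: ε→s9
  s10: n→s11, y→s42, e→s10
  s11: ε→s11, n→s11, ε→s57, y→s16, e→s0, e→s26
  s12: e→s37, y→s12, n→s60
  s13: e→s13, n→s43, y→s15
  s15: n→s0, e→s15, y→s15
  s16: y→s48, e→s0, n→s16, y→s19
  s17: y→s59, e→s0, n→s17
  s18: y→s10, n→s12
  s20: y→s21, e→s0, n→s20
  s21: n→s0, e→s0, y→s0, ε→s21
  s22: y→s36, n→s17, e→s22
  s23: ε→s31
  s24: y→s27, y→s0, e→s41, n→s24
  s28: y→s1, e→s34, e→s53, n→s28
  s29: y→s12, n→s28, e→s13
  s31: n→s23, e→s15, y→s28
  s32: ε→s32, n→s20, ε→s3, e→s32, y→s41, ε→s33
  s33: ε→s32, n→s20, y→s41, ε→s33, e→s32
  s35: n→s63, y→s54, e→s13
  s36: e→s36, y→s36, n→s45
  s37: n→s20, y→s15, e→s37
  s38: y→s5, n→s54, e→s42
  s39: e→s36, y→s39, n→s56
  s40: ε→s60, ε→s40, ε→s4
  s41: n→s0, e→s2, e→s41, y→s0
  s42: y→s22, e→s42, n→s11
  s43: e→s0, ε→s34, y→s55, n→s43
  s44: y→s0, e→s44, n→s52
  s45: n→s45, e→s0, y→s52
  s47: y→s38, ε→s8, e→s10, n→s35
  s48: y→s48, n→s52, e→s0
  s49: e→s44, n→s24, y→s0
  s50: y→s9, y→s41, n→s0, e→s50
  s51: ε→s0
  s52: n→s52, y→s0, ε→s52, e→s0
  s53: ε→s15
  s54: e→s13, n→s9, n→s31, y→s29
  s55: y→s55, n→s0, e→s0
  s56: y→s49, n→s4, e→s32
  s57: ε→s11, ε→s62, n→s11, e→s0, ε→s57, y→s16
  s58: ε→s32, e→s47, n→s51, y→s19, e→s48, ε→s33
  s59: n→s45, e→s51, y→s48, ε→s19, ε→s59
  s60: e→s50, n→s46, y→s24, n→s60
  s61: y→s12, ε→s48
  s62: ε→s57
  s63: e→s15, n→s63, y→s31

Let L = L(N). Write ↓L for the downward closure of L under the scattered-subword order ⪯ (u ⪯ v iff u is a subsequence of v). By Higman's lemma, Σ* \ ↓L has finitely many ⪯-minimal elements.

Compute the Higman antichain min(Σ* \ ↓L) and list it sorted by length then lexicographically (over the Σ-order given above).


A = [ene, neyn, nnen, yyynyy, enyyny].

|Q|=64, |F|=41, |δ|=176 (31 ε).
min D↑ (39 st, q0=0, F={15}): 0:y→1,e→2,n→3 1:y→4,e→5,n→6 2:y→5,e→2,n→7 3:y→6,e→8,n→9 4:y→10,e→11,n→12 5:y→11,e→5,n→7 6:y→12,e→8,n→13 7:y→14,e→15,n→7 8:y→16,e→8,n→17 9:y→13,e→16,n→9 10:y→10,e→18,n→19 11:y→18,e→11,n→20 12:y→21,e→8,n→22 13:y→22,e→16,n→13 14:y→23,e→15,n→14 15:y→15,e→15,n→15 16:y→16,e→16,n→15 17:y→24,e→15,n→17 18:y→18,e→18,n→25 19:y→26,e→27,n→28 20:y→29,e→15,n→20 21:y→21,e→30,n→28 22:y→31,e→16,n→22 23:y→23,e→15,n→32 24:y→24,e→15,n→15 25:y→32,e→15,n→25 26:y→15,e→33,n→34 27:y→35,e→27,n→36 28:y→34,e→37,n→28 29:y→23,e→15,n→25 30:y→16,e→30,n→36 31:y→31,e→16,n→28 32:y→15,e→15,n→32 33:y→15,e→33,n→32 34:y→15,e→35,n→34 35:y→15,e→35,n→15 36:y→38,e→15,n→36 37:y→35,e→37,n→15 38:y→15,e→15,n→15 [Hopcroft].
'ene': run [57, 35, 19, 4] end={s0,s25,s26,s51} ∉↓L; 3/3 single-dels accept.
'neyn': |S_i|=[57, 48, 22, 8, 2] end={s0,s25} rej; 4/4 deletions ∈↓L.
'nnen': N↓-sim [57, 48, 36, 11, 2] end={s0,s25} rej; 4/4 single-dels accept.
'yyynyy': N↓-sim [57, 52, 43, 33, 22, 11, 3] end={s0,s25,s27} — reject; 6/6 del acc.
'enyyny': run [57, 35, 19, 11, 6, 3, 2] end={s0,s25} ∉↓L; 6/6 deletions ∈↓L.
5 obstructions.


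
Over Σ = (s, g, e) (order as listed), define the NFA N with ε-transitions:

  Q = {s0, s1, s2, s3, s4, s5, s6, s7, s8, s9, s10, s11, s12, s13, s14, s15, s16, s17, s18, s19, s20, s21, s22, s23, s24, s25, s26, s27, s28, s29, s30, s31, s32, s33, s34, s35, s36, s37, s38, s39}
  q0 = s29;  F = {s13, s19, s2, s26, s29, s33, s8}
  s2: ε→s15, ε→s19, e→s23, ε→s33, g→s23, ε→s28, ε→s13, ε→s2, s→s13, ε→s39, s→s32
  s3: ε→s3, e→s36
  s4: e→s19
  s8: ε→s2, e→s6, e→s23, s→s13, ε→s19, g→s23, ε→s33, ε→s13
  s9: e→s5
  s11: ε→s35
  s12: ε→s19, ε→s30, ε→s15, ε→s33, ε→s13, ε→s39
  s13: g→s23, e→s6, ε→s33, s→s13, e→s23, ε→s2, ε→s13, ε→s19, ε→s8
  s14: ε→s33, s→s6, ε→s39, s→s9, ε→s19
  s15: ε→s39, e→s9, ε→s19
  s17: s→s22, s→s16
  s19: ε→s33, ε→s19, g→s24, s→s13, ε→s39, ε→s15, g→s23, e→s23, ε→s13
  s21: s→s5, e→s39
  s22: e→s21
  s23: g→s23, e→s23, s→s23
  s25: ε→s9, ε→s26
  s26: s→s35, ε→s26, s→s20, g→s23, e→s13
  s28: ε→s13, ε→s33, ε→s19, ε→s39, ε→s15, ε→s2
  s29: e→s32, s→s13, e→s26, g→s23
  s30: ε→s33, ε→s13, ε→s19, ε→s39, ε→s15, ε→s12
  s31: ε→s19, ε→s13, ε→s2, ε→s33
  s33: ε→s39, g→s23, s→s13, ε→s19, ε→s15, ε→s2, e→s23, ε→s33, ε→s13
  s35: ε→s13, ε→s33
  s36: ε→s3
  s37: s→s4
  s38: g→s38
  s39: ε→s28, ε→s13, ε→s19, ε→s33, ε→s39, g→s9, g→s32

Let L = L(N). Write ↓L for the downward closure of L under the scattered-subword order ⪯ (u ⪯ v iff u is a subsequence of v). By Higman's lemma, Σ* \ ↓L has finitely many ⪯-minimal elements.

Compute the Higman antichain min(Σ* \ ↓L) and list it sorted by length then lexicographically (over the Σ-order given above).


min(Σ*\↓L) = [g, se, eee].

|Q|=40, |F|=7, |δ|=112 (67 ε).
min D↑ (4 st, q0=0, F={2}): 0:s→1,g→2,e→3 1:s→1,g→2,e→2 2:s→2,g→2,e→2 3:s→1,g→2,e→1 [Hopcroft].
'g': N↓-sim [18, 5] end={s23,s24,s32,s5,s9} ∉↓L; 1/1 single-dels accept.
'se': run [18, 16, 4] end={s23,s5,s6,s9} ∉↓L; 2/2 del acc.
'eee': |S_i|=[18, 17, 14, 4] end={s23,s5,s6,s9} rej; 3/3 single-dels accept.
3 words, ⪯-incomp.


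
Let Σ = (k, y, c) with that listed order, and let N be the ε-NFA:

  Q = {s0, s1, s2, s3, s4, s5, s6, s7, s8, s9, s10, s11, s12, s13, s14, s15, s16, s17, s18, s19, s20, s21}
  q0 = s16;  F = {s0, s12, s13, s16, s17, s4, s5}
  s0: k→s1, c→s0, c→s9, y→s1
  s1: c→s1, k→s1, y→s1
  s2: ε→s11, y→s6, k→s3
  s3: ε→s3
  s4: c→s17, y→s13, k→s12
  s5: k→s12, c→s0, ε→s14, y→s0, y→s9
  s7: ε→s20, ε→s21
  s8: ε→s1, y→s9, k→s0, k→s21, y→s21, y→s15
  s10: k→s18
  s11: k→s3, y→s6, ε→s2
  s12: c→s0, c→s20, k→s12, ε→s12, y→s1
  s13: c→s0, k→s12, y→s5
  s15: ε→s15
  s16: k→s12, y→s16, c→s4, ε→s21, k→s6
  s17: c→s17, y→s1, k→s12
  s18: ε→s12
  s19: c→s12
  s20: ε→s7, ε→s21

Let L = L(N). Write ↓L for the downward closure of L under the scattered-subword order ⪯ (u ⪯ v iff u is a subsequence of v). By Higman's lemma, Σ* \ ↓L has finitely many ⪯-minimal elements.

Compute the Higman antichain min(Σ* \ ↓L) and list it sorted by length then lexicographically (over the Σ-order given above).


A = [ky, kck, ccy, cyck, cyyyk, cyyyy].

|Q|=22, |F|=7, |δ|=52 (13 ε).
min D↑ (8 st, q0=0, F={3}): 0:k→1,y→0,c→2 1:k→1,y→3,c→4 2:k→1,y→5,c→6 3:k→3,y→3,c→3 4:k→3,y→3,c→4 5:k→1,y→7,c→4 6:k→1,y→3,c→6 7:k→1,y→4,c→4 [Hopcroft].
'ky': N↓-sim [14, 8, 1] end={s1} — reject; 2/2 single-dels accept.
'kck': N↓-sim [14, 8, 6, 1] end={s1} ∉↓L; 3/3 single-dels accept.
'ccy': run [14, 12, 8, 1] end={s1} ∉↓L; 3/3 del acc.
'cyck': |S_i|=[14, 12, 10, 6, 1] end={s1} — reject; 4/4 deletions ∈↓L.
'cyyyk': |S_i|=[14, 12, 10, 9, 3, 1] end={s1} ∉↓L; 5/5 single-dels accept.
'cyyyy': |S_i|=[14, 12, 10, 9, 3, 1] end={s1} rej; 5/5 single-dels accept.
6 minimals (antichain).


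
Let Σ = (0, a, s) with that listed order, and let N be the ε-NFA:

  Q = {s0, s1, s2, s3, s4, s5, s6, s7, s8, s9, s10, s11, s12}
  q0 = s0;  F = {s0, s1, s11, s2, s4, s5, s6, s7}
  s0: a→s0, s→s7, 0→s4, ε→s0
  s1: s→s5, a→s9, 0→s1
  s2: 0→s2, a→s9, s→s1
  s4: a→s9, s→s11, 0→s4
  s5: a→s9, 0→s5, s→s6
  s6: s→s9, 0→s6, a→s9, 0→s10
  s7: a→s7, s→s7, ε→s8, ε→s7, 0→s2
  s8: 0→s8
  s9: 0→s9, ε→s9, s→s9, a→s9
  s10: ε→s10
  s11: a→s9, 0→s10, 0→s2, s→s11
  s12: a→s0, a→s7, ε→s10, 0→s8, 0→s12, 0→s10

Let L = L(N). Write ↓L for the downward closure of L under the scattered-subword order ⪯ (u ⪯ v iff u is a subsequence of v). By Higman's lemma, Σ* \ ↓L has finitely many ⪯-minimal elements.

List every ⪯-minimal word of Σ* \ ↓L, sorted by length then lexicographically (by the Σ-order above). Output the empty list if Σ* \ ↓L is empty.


Antichain: [0a, s0ssss].

|Q|=13, |F|=8, |δ|=41 (6 ε).
min D↑ (9 st, q0=0, F={3}): 0:0→1,a→0,s→2 1:0→1,a→3,s→4 2:0→5,a→2,s→2 3:0→3,a→3,s→3 4:0→5,a→3,s→4 5:0→5,a→3,s→6 6:0→6,a→3,s→7 7:0→7,a→3,s→8 8:0→8,a→3,s→3 [Hopcroft].
'0a': run [11, 9, 1] end={s9} — reject; 2/2 deletions ∈↓L.
's0ssss': run [11, 9, 7, 5, 4, 3, 1] end={s9} — reject; 6/6 single-dels accept.
2 minimals (antichain).


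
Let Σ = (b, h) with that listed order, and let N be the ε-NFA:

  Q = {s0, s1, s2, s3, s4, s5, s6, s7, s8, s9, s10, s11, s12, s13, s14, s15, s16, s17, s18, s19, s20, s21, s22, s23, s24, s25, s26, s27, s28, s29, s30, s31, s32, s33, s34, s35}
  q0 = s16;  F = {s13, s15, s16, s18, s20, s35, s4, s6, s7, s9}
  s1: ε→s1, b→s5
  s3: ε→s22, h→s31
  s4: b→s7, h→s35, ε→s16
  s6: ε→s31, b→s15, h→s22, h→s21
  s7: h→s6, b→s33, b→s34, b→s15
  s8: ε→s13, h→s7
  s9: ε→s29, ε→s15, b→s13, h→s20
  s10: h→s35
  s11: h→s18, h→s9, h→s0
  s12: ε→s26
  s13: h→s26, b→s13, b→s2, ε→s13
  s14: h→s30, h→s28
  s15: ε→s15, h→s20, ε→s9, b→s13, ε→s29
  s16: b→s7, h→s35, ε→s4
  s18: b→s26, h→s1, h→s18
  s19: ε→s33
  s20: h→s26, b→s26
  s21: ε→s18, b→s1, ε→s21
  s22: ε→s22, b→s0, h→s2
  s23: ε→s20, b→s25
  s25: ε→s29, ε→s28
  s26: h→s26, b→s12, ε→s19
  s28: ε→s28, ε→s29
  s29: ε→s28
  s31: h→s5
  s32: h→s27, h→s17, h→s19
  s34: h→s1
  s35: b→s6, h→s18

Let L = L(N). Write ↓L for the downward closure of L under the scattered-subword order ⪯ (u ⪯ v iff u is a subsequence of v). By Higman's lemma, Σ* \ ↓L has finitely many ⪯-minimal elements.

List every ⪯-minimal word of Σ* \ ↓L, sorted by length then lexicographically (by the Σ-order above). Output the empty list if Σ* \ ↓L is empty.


|Q|=36, |F|=10, |δ|=69 (24 ε).
min D↑ (9 st, q0=0, F={8}): 0:b→1,h→2 1:b→3,h→4 2:b→4,h→5 3:b→6,h→7 4:b→3,h→5 5:b→8,h→5 6:b→6,h→8 7:b→8,h→8 8:b→8,h→8.
'hhb': run [24, 20, 12, 7] end={s0,s1,s12,s19,s26,s33,s5} — reject; 3/3 single-dels accept.
'bbbh': N↓-sim [24, 21, 15, 7, 4] end={s12,s19,s26,s33} ∉↓L; 4/4 deletions ∈↓L.
'bbhb': N↓-sim [24, 21, 15, 7, 5] end={s12,s19,s26,s33,s5} ∉↓L; 4/4 deletions ∈↓L.
'bbhh': run [24, 21, 15, 7, 4] end={s12,s19,s26,s33} rej; 4/4 single-dels accept.
4 minimals (antichain).

A = [hhb, bbbh, bbhb, bbhh].


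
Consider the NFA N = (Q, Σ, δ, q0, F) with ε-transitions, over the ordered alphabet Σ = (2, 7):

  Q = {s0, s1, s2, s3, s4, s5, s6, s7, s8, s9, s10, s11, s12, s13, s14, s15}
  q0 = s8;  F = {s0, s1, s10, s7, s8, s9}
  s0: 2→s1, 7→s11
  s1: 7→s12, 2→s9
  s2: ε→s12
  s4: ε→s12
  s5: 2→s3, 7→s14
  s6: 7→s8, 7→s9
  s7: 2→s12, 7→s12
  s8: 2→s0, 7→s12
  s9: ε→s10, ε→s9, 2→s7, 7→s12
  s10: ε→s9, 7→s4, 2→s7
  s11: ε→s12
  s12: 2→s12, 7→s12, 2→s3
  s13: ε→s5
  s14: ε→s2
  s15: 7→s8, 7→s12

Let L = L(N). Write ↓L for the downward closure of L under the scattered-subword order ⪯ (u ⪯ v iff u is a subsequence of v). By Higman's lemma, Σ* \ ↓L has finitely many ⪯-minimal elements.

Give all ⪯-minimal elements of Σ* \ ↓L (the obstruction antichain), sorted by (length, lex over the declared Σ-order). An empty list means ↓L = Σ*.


min(Σ*\↓L) = [7, 22222].

|Q|=16, |F|=6, |δ|=29 (8 ε).
min D↑ (6 st, q0=0, F={2}): 0:2→1,7→2 1:2→3,7→2 2:2→2,7→2 3:2→4,7→2 4:2→5,7→2 5:2→2,7→2 [Hopcroft].
'7': N↓-sim [10, 4] end={s11,s12,s3,s4} — reject; 1/1 deletions ∈↓L.
'22222': |S_i|=[10, 9, 7, 6, 3, 2] end={s12,s3} rej; 5/5 del acc.
2 minimals (antichain).


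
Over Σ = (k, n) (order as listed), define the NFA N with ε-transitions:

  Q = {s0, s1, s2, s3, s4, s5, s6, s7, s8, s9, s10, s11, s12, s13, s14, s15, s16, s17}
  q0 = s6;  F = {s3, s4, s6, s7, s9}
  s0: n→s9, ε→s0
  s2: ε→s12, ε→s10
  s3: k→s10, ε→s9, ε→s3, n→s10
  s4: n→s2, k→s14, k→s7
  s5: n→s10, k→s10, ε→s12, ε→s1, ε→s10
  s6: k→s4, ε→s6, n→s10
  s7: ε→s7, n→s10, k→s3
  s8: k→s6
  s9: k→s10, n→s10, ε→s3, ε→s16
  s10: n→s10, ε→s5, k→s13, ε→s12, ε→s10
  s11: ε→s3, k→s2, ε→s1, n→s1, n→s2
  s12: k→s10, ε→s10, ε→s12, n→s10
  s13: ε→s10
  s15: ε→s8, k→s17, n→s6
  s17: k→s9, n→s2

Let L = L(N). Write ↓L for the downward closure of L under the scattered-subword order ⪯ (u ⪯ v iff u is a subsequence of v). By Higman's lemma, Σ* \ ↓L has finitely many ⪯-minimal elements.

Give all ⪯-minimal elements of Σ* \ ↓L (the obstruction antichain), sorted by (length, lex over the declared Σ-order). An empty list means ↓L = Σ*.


|Q|=18, |F|=5, |δ|=47 (21 ε).
min D↑ (5 st, q0=0, F={2}): 0:k→1,n→2 1:k→3,n→2 2:k→2,n→2 3:k→4,n→2 4:k→2,n→2 (ε-aug+det+¬).
'n': N↓-sim [13, 6] end={s1,s10,s12,s13,s2,s5} — reject; 1/1 del acc.
'kkkk': N↓-sim [13, 12, 10, 8, 5] end={s1,s10,s12,s13,s5} — reject; 4/4 deletions ∈↓L.
2 obstructions.

Antichain: [n, kkkk].


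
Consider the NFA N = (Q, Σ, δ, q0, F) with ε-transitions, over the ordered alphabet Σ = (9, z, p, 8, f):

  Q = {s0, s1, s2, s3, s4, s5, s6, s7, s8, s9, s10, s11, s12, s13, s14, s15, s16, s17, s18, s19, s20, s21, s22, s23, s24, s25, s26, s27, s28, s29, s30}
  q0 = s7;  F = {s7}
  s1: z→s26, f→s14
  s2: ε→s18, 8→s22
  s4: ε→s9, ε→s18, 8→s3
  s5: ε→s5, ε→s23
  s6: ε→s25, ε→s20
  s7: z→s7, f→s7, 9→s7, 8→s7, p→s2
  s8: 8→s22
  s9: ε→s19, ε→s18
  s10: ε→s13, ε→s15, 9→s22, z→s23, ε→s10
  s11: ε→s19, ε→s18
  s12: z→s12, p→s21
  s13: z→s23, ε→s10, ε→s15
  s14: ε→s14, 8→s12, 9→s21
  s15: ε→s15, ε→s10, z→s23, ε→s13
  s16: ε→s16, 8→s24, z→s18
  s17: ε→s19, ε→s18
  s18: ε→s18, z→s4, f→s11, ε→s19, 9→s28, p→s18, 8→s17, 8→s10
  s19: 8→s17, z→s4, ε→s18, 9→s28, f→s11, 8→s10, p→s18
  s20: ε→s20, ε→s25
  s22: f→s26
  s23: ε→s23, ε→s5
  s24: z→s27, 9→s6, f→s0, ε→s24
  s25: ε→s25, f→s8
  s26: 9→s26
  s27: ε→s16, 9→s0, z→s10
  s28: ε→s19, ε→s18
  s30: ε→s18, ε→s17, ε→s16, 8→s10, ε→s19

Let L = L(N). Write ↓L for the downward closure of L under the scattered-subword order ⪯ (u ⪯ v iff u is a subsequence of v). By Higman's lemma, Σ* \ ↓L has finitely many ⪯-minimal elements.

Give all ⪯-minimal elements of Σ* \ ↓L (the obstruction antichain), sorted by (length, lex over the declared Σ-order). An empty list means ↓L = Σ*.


A = [p].

|Q|=31, |F|=1, |δ|=80 (39 ε).
min D↑ (2 st, q0=0, F={1}): 0:9→0,z→0,p→1,8→0,f→0 1:9→1,z→1,p→1,8→1,f→1 [Hopcroft].
'p': |S_i|=[17, 16] end={s10,s11,s13,s15,s17,s18,s19,s2,s22,s23,s26,s28,…} rej; 1/1 single-dels accept.
1 obstructions.


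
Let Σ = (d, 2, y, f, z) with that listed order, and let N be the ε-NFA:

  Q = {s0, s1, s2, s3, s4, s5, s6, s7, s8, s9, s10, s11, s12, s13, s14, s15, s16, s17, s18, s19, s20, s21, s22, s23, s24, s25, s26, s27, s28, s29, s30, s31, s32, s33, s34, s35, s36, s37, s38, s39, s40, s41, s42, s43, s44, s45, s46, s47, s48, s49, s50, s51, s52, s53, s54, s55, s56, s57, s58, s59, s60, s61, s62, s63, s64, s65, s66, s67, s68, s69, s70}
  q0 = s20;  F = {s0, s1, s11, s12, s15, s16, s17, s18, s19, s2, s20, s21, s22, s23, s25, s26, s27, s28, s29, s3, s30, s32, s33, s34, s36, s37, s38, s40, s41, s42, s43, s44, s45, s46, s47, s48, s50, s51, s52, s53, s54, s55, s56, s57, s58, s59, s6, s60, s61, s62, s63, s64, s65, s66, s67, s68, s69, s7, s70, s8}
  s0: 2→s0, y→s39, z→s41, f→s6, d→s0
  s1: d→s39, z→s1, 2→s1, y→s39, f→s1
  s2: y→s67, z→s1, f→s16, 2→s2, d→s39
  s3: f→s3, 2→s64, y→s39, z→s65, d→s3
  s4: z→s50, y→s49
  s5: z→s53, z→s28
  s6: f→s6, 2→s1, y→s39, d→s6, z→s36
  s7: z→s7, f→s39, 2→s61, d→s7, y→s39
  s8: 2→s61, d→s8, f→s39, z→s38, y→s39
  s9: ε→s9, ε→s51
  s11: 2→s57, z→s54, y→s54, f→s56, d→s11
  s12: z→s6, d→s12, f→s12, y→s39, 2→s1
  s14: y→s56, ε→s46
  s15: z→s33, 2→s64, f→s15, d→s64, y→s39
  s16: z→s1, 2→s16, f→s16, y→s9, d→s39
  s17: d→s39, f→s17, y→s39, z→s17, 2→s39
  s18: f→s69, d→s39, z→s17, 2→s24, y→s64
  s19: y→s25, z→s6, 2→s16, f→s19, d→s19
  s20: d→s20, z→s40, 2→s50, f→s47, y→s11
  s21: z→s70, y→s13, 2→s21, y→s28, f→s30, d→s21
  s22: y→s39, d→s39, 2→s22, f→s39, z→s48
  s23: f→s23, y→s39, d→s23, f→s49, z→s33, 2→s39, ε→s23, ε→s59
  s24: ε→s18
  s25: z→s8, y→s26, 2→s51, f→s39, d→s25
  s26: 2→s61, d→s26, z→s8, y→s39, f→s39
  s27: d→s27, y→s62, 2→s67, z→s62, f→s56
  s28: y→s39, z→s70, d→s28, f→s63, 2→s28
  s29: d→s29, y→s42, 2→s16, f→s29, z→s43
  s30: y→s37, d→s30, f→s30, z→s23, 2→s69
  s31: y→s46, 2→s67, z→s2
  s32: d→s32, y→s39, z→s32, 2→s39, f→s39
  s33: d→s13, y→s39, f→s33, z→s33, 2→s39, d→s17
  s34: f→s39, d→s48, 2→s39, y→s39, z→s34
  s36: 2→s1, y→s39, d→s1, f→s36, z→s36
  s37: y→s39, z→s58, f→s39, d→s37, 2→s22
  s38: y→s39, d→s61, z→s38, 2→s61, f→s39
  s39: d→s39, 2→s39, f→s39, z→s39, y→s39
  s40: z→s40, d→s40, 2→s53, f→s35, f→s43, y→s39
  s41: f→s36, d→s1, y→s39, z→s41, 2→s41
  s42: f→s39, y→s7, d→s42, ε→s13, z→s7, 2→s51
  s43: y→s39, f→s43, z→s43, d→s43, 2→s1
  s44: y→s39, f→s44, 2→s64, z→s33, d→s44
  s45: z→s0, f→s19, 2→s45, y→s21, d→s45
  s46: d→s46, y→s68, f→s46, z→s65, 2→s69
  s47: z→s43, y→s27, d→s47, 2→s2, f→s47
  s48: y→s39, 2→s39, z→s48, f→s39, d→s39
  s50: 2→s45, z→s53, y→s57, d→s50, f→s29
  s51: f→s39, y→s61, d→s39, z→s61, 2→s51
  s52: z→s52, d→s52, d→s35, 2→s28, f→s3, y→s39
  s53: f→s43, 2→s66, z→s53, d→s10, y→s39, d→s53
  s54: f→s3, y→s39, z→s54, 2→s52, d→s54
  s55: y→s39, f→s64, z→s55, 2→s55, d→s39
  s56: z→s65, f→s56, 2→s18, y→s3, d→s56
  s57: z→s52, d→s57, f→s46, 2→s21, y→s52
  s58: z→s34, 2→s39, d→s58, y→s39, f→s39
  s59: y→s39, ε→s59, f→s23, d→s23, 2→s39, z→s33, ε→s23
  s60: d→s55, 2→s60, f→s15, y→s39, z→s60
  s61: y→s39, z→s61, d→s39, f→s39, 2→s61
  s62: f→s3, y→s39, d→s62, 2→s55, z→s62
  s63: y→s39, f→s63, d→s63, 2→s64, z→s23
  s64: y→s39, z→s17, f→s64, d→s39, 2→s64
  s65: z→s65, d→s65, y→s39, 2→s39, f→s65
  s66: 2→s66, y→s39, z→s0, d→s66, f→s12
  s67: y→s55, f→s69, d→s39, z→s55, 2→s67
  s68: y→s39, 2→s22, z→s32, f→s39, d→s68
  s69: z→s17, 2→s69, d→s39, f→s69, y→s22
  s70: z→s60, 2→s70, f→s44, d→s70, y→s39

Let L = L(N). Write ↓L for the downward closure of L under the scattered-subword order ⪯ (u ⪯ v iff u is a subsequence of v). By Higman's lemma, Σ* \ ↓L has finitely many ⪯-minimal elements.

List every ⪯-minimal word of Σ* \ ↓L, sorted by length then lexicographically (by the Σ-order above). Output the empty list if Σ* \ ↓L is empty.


|Q|=71, |F|=60, |δ|=328 (9 ε).
min D↑ (60 st, q0=0, F={14}): 0:d→0,2→1,y→2,f→3,z→4 1:d→1,2→5,y→6,f→7,z→8 2:d→2,2→6,y→9,f→10,z→9 3:d→3,2→11,y→12,f→3,z→13 4:d→4,2→8,y→14,f→13,z→4 5:d→5,2→5,y→15,f→16,z→17 6:d→6,2→15,y→18,f→19,z→18 7:d→7,2→20,y→21,f→7,z→13 8:d→8,2→22,y→14,f→13,z→8 9:d→9,2→18,y→14,f→23,z→9 10:d→10,2→24,y→23,f→10,z→25 11:d→14,2→11,y→26,f→20,z→27 12:d→12,2→26,y→28,f→10,z→28 13:d→13,2→27,y→14,f→13,z→13 14:d→14,2→14,y→14,f→14,z→14 15:d→15,2→15,y→29,f→30,z→31 16:d→16,2→20,y→32,f→16,z→33 17:d→17,2→17,y→14,f→33,z→34 18:d→18,2→29,y→14,f→23,z→18 19:d→19,2→35,y→36,f→19,z→25 20:d→14,2→20,y→37,f→20,z→27 21:d→21,2→37,y→38,f→14,z→38 22:d→22,2→22,y→14,f→39,z→17 23:d→23,2→40,y→14,f→23,z→25 24:d→14,2→24,y→40,f→35,z→41 25:d→25,2→14,y→14,f→25,z→25 26:d→14,2→26,y→42,f→35,z→42 27:d→14,2→27,y→14,f→27,z→27 28:d→28,2→42,y→14,f→23,z→28 29:d→29,2→29,y→14,f→43,z→31 30:d→30,2→35,y→44,f→30,z→45 31:d→31,2→31,y→14,f→46,z→47 32:d→32,2→37,y→48,f→14,z→49 33:d→33,2→27,y→14,f→33,z→50 34:d→27,2→34,y→14,f→50,z→34 35:d→14,2→35,y→51,f→35,z→41 36:d→36,2→51,y→14,f→14,z→52 37:d→14,2→37,y→53,f→14,z→53 38:d→38,2→53,y→14,f→14,z→38 39:d→39,2→27,y→14,f→39,z→33 40:d→14,2→40,y→14,f→40,z→41 41:d→14,2→14,y→14,f→41,z→41 42:d→14,2→42,y→14,f→40,z→42 43:d→43,2→40,y→14,f→43,z→45 44:d→44,2→51,y→14,f→14,z→54 45:d→45,2→14,y→14,f→45,z→55 46:d→46,2→40,y→14,f→46,z→55 47:d→42,2→47,y→14,f→56,z→47 48:d→48,2→53,y→14,f→14,z→49 49:d→49,2→53,y→14,f→14,z→57 50:d→27,2→27,y→14,f→50,z→50 51:d→14,2→51,y→14,f→14,z→58 52:d→52,2→14,y→14,f→14,z→52 53:d→14,2→53,y→14,f→14,z→53 54:d→54,2→14,y→14,f→14,z→59 55:d→41,2→14,y→14,f→55,z→55 56:d→40,2→40,y→14,f→56,z→55 57:d→53,2→53,y→14,f→14,z→57 58:d→14,2→14,y→14,f→14,z→58 59:d→58,2→14,y→14,f→14,z→59 [Hopcroft].
'zy': N↓-sim [67, 40, 1] end={s39} — reject; 2/2 single-dels accept.
'yyy': N↓-sim [67, 48, 33, 1] end={s39} — reject; 3/3 del acc.
'f2d': |S_i|=[67, 50, 16, 1] end={s39} ∉↓L; 3/3 del acc.
'2fyf': run [67, 59, 40, 18, 1] end={s39} — reject; 4/4 del acc.
'yfz2': N↓-sim [67, 48, 26, 12, 1] end={s39} ∉↓L; 4/4 single-dels accept.
'22zzdd': |S_i|=[67, 59, 44, 24, 15, 8, 1] end={s39} — reject; 6/6 single-dels accept.
6 obstructions.

min(Σ*\↓L) = [zy, yyy, f2d, 2fyf, yfz2, 22zzdd].


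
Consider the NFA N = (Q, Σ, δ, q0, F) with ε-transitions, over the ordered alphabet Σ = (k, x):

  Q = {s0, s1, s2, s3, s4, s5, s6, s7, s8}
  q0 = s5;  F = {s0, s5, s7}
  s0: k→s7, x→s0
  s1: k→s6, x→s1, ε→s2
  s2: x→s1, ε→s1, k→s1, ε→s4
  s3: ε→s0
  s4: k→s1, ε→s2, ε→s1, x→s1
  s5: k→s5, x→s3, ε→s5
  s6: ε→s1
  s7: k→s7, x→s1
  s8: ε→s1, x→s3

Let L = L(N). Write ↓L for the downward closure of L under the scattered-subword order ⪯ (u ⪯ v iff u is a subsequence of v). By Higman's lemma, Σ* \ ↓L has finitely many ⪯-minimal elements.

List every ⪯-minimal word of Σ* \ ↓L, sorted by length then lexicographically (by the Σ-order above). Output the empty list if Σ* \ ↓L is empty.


|Q|=9, |F|=3, |δ|=22 (9 ε).
min D↑ (4 st, q0=0, F={3}): 0:k→0,x→1 1:k→2,x→1 2:k→2,x→3 3:k→3,x→3.
'xkx': run [8, 7, 5, 4] end={s1,s2,s4,s6} rej; 3/3 del acc.
1 minimals (antichain).

Antichain: [xkx].


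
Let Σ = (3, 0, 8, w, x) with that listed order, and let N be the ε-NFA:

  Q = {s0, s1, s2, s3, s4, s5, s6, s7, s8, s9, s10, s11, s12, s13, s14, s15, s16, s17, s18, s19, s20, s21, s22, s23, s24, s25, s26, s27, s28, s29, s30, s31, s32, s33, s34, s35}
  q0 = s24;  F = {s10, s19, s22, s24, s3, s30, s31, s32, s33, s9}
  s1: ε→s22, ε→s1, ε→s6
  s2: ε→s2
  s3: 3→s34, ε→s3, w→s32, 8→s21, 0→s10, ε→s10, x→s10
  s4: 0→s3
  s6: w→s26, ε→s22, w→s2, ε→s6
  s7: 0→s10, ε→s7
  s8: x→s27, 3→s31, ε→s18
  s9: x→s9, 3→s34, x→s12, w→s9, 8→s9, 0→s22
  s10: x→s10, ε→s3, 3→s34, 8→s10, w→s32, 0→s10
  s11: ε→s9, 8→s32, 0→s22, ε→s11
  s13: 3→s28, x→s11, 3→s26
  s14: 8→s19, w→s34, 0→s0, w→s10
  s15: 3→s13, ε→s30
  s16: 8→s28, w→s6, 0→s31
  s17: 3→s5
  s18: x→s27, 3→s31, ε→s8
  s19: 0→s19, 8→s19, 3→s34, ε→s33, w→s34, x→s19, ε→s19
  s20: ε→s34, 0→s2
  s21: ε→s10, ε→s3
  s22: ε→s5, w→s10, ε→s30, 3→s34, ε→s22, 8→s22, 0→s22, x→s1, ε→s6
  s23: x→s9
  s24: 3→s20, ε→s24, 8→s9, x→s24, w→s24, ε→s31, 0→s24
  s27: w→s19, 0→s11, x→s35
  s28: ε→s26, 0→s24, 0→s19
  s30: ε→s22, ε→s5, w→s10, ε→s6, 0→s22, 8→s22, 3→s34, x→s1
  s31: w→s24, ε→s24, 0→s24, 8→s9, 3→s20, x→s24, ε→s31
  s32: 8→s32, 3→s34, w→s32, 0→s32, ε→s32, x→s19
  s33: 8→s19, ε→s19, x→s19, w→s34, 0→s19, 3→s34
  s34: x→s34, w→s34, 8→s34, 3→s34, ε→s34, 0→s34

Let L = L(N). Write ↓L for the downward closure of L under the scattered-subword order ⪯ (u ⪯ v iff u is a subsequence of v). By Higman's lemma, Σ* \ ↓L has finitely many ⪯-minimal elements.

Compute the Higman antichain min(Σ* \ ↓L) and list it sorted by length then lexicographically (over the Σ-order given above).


Antichain: [3, 80wwxw].

|Q|=36, |F|=10, |δ|=120 (35 ε).
min D↑ (7 st, q0=0, F={1}): 0:3→1,0→0,8→2,w→0,x→0 1:3→1,0→1,8→1,w→1,x→1 2:3→1,0→3,8→2,w→2,x→2 3:3→1,0→3,8→3,w→4,x→3 4:3→1,0→4,8→4,w→5,x→4 5:3→1,0→5,8→5,w→5,x→6 6:3→1,0→6,8→6,w→1,x→6 [Hopcroft].
'3': N↓-sim [19, 3] end={s2,s20,s34} — reject; 1/1 single-dels accept.
'80wwxw': run [19, 16, 14, 9, 4, 3, 1] end={s34} — reject; 6/6 single-dels accept.
2 words, ⪯-incomp.


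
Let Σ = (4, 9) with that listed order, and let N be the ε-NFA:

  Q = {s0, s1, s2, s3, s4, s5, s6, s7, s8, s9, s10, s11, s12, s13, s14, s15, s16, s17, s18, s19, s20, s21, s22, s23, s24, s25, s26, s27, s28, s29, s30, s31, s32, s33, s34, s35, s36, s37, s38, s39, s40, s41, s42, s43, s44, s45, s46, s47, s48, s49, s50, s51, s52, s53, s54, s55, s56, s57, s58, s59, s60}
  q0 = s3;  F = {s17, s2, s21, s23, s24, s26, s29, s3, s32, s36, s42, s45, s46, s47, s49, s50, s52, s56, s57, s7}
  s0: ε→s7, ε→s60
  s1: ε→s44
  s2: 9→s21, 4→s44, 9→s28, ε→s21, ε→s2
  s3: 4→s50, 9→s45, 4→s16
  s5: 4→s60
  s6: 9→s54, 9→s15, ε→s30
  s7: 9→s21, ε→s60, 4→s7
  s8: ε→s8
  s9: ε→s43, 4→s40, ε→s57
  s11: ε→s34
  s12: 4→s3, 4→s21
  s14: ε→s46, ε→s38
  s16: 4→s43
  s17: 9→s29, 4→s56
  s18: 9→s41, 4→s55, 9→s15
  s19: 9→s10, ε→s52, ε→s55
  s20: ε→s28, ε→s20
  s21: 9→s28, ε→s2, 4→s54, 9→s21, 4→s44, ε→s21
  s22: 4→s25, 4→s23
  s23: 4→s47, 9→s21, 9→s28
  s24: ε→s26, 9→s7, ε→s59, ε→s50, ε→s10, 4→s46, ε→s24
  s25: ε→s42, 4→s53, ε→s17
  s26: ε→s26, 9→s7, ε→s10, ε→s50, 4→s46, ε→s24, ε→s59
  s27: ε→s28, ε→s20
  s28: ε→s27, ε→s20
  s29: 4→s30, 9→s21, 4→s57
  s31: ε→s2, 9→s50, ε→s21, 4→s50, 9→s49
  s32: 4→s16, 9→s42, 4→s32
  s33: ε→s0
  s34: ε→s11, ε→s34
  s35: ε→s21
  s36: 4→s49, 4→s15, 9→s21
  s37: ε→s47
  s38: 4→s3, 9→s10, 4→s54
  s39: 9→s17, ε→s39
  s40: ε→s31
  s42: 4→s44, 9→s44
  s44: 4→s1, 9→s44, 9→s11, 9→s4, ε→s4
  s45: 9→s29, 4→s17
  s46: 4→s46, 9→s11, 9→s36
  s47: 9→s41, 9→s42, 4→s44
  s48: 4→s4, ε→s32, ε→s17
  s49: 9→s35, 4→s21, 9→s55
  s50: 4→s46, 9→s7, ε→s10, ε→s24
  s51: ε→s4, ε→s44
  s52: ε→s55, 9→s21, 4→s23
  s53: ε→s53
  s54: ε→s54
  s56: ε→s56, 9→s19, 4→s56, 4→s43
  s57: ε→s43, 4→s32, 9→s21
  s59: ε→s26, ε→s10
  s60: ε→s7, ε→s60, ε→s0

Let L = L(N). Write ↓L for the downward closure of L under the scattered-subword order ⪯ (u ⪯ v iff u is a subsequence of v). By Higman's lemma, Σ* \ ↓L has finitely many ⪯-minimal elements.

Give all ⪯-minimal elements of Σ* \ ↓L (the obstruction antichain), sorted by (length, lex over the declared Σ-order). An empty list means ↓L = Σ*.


|Q|=61, |F|=20, |δ|=139 (61 ε).
min D↑ (18 st, q0=0, F={12}): 0:4→1,9→2 1:4→3,9→4 2:4→5,9→6 3:4→3,9→7 4:4→4,9→8 5:4→9,9→6 6:4→10,9→8 7:4→11,9→8 8:4→12,9→8 9:4→9,9→13 10:4→14,9→8 11:4→8,9→8 12:4→12,9→12 13:4→15,9→8 14:4→14,9→16 15:4→17,9→8 16:4→12,9→12 17:4→12,9→16 (ε-aug+det+¬).
'4994': run [41, 39, 32, 16, 6] end={s1,s11,s34,s4,s44,s54} rej; 4/4 single-dels accept.
'9994': |S_i|=[41, 35, 26, 14, 6] end={s1,s11,s34,s4,s44,s54} — reject; 4/4 deletions ∈↓L.
'449444': |S_i|=[41, 39, 33, 23, 19, 14, 6] end={s1,s11,s34,s4,s44,s54} ∉↓L; 6/6 deletions ∈↓L.
'994499': run [41, 35, 26, 20, 12, 7, 5] end={s1,s11,s34,s4,s44} rej; 6/6 deletions ∈↓L.
4 words, ⪯-incomp.

Antichain: [4994, 9994, 449444, 994499].


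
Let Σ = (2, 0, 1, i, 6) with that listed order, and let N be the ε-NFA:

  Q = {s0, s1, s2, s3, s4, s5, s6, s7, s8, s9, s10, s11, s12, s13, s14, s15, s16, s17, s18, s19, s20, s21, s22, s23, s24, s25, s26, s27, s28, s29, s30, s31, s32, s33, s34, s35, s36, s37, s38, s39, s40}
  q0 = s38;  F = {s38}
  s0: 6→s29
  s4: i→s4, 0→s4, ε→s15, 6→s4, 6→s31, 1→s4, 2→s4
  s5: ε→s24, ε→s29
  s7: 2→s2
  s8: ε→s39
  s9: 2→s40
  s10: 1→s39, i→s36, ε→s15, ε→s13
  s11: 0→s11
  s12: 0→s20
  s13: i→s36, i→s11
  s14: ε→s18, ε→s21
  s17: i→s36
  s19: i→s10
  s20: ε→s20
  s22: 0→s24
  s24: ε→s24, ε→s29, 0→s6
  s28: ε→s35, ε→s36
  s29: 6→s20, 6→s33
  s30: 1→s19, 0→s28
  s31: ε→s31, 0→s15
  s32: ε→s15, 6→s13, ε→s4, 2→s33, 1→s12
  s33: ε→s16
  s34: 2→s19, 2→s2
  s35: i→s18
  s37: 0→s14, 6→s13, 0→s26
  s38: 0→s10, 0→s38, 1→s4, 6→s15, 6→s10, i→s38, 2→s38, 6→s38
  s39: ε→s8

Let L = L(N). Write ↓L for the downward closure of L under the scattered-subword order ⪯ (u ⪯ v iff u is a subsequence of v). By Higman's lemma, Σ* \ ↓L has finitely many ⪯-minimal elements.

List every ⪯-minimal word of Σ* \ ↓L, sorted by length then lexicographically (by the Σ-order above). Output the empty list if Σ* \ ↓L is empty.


|Q|=41, |F|=1, |δ|=59 (18 ε).
min D↑ (2 st, q0=0, F={1}): 0:2→0,0→0,1→1,i→0,6→0 1:2→1,0→1,1→1,i→1,6→1.
'1': N↓-sim [10, 5] end={s15,s31,s39,s4,s8} ∉↓L; 1/1 single-dels accept.
1 minimals (antichain).

A = [1].


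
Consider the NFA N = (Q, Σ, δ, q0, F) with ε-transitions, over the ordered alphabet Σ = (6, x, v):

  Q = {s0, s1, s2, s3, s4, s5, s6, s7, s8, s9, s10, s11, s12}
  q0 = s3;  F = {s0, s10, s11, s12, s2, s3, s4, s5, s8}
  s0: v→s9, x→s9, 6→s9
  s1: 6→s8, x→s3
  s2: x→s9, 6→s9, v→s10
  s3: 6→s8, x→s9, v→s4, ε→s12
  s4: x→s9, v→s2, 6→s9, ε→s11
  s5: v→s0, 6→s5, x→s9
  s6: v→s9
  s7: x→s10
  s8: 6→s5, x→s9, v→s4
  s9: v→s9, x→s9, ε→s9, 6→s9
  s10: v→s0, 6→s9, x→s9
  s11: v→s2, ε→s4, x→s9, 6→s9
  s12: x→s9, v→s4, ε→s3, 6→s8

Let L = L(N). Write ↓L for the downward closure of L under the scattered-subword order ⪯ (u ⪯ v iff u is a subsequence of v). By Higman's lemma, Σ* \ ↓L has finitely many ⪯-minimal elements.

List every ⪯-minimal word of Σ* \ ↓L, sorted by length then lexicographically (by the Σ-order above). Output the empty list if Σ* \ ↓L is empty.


Antichain: [x, v6, 66vv, vvvvv].

|Q|=13, |F|=9, |δ|=39 (5 ε).
min D↑ (8 st, q0=0, F={2}): 0:6→1,x→2,v→3 1:6→4,x→2,v→3 2:6→2,x→2,v→2 3:6→2,x→2,v→5 4:6→4,x→2,v→6 5:6→2,x→2,v→7 6:6→2,x→2,v→2 7:6→2,x→2,v→6.
'x': run [10, 1] end={s9} — reject; 1/1 single-dels accept.
'v6': run [10, 6, 1] end={s9} — reject; 2/2 single-dels accept.
'66vv': |S_i|=[10, 8, 3, 2, 1] end={s9} rej; 4/4 single-dels accept.
'vvvvv': run [10, 6, 4, 3, 2, 1] end={s9} rej; 5/5 del acc.
4 minimals (antichain).


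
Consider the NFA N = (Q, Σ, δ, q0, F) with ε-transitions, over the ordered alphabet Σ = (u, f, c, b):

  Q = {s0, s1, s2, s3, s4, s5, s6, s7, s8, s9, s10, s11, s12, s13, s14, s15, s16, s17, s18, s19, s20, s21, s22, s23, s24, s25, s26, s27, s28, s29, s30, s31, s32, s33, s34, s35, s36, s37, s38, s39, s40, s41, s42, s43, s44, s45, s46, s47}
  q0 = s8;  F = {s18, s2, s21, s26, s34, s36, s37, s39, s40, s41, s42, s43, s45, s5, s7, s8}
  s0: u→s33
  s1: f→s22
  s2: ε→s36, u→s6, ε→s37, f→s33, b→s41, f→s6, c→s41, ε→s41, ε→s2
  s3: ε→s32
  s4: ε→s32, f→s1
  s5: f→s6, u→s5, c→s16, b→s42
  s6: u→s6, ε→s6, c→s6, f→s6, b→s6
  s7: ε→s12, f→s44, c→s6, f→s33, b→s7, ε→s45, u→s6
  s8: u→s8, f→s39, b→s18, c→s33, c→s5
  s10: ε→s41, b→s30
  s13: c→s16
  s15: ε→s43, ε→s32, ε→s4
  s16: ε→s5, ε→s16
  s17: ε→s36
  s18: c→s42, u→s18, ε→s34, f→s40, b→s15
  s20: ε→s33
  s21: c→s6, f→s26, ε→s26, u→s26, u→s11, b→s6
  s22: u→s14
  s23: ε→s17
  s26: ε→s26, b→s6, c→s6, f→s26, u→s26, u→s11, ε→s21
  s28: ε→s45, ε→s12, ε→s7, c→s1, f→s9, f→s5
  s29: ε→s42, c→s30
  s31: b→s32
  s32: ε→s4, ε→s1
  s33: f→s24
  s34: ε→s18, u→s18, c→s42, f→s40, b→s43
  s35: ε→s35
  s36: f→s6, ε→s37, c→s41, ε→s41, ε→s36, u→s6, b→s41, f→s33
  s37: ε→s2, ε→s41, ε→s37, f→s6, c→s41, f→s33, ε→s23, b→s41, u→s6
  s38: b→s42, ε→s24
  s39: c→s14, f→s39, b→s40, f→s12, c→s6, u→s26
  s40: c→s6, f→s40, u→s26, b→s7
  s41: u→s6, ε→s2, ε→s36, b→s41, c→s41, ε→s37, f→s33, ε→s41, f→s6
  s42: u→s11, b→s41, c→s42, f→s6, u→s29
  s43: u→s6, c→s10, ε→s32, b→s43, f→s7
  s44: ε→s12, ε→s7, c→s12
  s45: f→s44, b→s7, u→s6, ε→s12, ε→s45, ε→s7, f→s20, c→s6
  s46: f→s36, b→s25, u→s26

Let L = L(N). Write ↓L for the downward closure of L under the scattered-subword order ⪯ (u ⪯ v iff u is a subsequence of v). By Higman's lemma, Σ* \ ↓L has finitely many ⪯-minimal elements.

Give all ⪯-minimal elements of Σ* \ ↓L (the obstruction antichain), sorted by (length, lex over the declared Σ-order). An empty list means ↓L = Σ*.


|Q|=48, |F|=16, |δ|=145 (48 ε).
min D↑ (11 st, q0=0, F={5}): 0:u→0,f→1,c→2,b→3 1:u→4,f→1,c→5,b→6 2:u→2,f→5,c→2,b→7 3:u→3,f→6,c→7,b→8 4:u→4,f→4,c→5,b→5 5:u→5,f→5,c→5,b→5 6:u→4,f→6,c→5,b→9 7:u→7,f→5,c→7,b→10 8:u→5,f→9,c→10,b→8 9:u→5,f→9,c→5,b→9 10:u→5,f→5,c→10,b→10 [Hopcroft].
'fc': |S_i|=[35, 16, 3] end={s12,s14,s6} — reject; 2/2 single-dels accept.
'cf': |S_i|=[35, 18, 3] end={s24,s33,s6} ∉↓L; 2/2 deletions ∈↓L.
'fub': run [35, 16, 5, 1] end={s6} rej; 3/3 del acc.
'bbu': N↓-sim [35, 31, 23, 2] end={s14,s6} rej; 3/3 del acc.
4 minimals (antichain).

Antichain: [fc, cf, fub, bbu].


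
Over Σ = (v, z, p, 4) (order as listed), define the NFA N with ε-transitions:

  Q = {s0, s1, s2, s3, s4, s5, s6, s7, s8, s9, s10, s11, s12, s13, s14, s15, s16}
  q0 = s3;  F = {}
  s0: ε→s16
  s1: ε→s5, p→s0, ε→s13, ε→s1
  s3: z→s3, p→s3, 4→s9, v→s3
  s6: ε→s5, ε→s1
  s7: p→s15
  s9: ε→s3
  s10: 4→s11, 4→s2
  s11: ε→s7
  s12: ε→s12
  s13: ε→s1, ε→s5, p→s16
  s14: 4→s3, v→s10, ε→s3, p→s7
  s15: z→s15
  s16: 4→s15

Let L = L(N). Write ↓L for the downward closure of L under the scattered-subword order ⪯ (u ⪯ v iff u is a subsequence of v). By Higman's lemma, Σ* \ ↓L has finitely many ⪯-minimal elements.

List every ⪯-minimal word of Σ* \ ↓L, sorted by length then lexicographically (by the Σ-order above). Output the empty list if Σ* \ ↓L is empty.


min(Σ*\↓L) = [ε].

|Q|=17, |F|=0, |δ|=26 (12 ε).
min D↑ (1 st, q0=0, F={0}): 0:v→0,z→0,p→0,4→0 (ε-aug+det+¬).
ε ∈ L(D↑) — L = ∅.


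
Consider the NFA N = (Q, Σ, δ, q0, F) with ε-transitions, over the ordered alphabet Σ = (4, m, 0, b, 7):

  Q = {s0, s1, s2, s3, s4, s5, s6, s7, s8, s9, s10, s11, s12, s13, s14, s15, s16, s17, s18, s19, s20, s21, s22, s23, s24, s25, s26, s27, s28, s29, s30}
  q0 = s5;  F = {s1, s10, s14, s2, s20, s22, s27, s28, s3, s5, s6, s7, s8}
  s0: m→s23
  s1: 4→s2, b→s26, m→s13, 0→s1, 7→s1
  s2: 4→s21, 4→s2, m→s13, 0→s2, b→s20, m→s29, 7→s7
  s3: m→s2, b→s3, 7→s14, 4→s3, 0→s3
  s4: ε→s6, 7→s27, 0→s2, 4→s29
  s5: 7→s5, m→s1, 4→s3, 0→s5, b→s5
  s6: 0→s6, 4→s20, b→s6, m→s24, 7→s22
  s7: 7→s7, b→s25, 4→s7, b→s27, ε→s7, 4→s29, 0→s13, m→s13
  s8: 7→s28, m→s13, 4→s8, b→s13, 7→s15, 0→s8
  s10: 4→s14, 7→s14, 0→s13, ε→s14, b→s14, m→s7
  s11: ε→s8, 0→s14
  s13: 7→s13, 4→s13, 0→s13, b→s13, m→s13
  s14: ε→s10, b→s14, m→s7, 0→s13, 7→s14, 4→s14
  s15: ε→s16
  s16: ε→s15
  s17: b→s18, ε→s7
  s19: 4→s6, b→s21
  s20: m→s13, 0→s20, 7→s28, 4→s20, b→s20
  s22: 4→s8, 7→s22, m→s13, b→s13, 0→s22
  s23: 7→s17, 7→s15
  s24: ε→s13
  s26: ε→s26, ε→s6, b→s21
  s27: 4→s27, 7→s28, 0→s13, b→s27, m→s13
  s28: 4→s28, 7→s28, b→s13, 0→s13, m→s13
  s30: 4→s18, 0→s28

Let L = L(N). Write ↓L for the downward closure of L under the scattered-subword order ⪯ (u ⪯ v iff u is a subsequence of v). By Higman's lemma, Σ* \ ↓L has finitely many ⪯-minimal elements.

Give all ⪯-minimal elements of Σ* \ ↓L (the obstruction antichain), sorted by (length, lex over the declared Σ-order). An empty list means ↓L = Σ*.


min(Σ*\↓L) = [mm, 470, mb7b].

|Q|=31, |F|=13, |δ|=99 (11 ε).
min D↑ (13 st, q0=0, F={5}): 0:4→1,m→2,0→0,b→0,7→0 1:4→1,m→3,0→1,b→1,7→4 2:4→3,m→5,0→2,b→6,7→2 3:4→3,m→5,0→3,b→7,7→8 4:4→4,m→8,0→5,b→4,7→4 5:4→5,m→5,0→5,b→5,7→5 6:4→7,m→5,0→6,b→6,7→9 7:4→7,m→5,0→7,b→7,7→10 8:4→8,m→5,0→5,b→11,7→8 9:4→12,m→5,0→9,b→5,7→9 10:4→10,m→5,0→5,b→5,7→10 11:4→11,m→5,0→5,b→11,7→10 12:4→12,m→5,0→12,b→5,7→10 [Hopcroft].
'mm': N↓-sim [21, 17, 3] end={s13,s24,s29} rej; 2/2 deletions ∈↓L.
'470': run [21, 15, 10, 1] end={s13} rej; 3/3 del acc.
'mb7b': N↓-sim [21, 17, 13, 6, 1] end={s13} rej; 4/4 single-dels accept.
3 minimals (antichain).
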